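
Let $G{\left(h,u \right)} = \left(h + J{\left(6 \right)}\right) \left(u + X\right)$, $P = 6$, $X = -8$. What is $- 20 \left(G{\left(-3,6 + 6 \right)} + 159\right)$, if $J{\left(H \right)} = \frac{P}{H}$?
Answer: $-3020$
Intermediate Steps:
$J{\left(H \right)} = \frac{6}{H}$
$G{\left(h,u \right)} = \left(1 + h\right) \left(-8 + u\right)$ ($G{\left(h,u \right)} = \left(h + \frac{6}{6}\right) \left(u - 8\right) = \left(h + 6 \cdot \frac{1}{6}\right) \left(-8 + u\right) = \left(h + 1\right) \left(-8 + u\right) = \left(1 + h\right) \left(-8 + u\right)$)
$- 20 \left(G{\left(-3,6 + 6 \right)} + 159\right) = - 20 \left(\left(-8 + \left(6 + 6\right) - -24 - 3 \left(6 + 6\right)\right) + 159\right) = - 20 \left(\left(-8 + 12 + 24 - 36\right) + 159\right) = - 20 \left(-8 + 159\right) = \left(-20\right) 151 = -3020$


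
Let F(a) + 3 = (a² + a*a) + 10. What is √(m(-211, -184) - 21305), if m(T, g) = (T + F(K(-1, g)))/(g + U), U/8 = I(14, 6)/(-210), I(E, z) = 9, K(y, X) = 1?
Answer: I*√221711350270/3226 ≈ 145.96*I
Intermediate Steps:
F(a) = 7 + 2*a² (F(a) = -3 + ((a² + a*a) + 10) = -3 + ((a² + a²) + 10) = -3 + (2*a² + 10) = -3 + (10 + 2*a²) = 7 + 2*a²)
U = -12/35 (U = 8*(9/(-210)) = 8*(9*(-1/210)) = 8*(-3/70) = -12/35 ≈ -0.34286)
m(T, g) = (9 + T)/(-12/35 + g) (m(T, g) = (T + (7 + 2*1²))/(g - 12/35) = (T + (7 + 2*1))/(-12/35 + g) = (T + (7 + 2))/(-12/35 + g) = (T + 9)/(-12/35 + g) = (9 + T)/(-12/35 + g))
√(m(-211, -184) - 21305) = √(35*(9 - 211)/(-12 + 35*(-184)) - 21305) = √(35*(-202)/(-12 - 6440) - 21305) = √(35*(-202)/(-6452) - 21305) = √(35*(-1/6452)*(-202) - 21305) = √(3535/3226 - 21305) = √(-68726395/3226) = I*√221711350270/3226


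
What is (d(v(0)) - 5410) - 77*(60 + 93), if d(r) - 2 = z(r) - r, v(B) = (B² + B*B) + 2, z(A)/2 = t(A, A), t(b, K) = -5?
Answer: -17201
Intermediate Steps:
z(A) = -10 (z(A) = 2*(-5) = -10)
v(B) = 2 + 2*B² (v(B) = (B² + B²) + 2 = 2*B² + 2 = 2 + 2*B²)
d(r) = -8 - r (d(r) = 2 + (-10 - r) = -8 - r)
(d(v(0)) - 5410) - 77*(60 + 93) = ((-8 - (2 + 2*0²)) - 5410) - 77*(60 + 93) = ((-8 - (2 + 2*0)) - 5410) - 77*153 = ((-8 - (2 + 0)) - 5410) - 11781 = ((-8 - 1*2) - 5410) - 11781 = ((-8 - 2) - 5410) - 11781 = (-10 - 5410) - 11781 = -5420 - 11781 = -17201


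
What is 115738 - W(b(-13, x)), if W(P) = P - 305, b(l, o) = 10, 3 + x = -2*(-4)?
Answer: 116033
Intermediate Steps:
x = 5 (x = -3 - 2*(-4) = -3 + 8 = 5)
W(P) = -305 + P
115738 - W(b(-13, x)) = 115738 - (-305 + 10) = 115738 - 1*(-295) = 115738 + 295 = 116033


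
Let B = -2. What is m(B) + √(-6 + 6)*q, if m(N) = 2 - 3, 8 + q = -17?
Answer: -1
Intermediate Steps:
q = -25 (q = -8 - 17 = -25)
m(N) = -1
m(B) + √(-6 + 6)*q = -1 + √(-6 + 6)*(-25) = -1 + √0*(-25) = -1 + 0*(-25) = -1 + 0 = -1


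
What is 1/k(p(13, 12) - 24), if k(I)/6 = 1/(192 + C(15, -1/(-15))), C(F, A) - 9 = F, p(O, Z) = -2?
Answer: 36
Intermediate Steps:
C(F, A) = 9 + F
k(I) = 1/36 (k(I) = 6/(192 + (9 + 15)) = 6/(192 + 24) = 6/216 = 6*(1/216) = 1/36)
1/k(p(13, 12) - 24) = 1/(1/36) = 36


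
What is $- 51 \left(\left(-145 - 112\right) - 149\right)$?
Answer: $20706$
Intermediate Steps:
$- 51 \left(\left(-145 - 112\right) - 149\right) = - 51 \left(-257 - 149\right) = \left(-51\right) \left(-406\right) = 20706$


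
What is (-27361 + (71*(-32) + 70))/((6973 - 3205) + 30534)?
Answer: -29563/34302 ≈ -0.86185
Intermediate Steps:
(-27361 + (71*(-32) + 70))/((6973 - 3205) + 30534) = (-27361 + (-2272 + 70))/(3768 + 30534) = (-27361 - 2202)/34302 = -29563*1/34302 = -29563/34302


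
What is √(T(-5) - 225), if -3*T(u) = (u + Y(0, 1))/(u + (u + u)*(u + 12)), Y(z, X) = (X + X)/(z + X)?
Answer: 2*I*√12657/15 ≈ 15.0*I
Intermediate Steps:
Y(z, X) = 2*X/(X + z) (Y(z, X) = (2*X)/(X + z) = 2*X/(X + z))
T(u) = -(2 + u)/(3*(u + 2*u*(12 + u))) (T(u) = -(u + 2*1/(1 + 0))/(3*(u + (u + u)*(u + 12))) = -(u + 2*1/1)/(3*(u + (2*u)*(12 + u))) = -(u + 2*1*1)/(3*(u + 2*u*(12 + u))) = -(u + 2)/(3*(u + 2*u*(12 + u))) = -(2 + u)/(3*(u + 2*u*(12 + u))))
√(T(-5) - 225) = √((⅓)*(-2 - 1*(-5))/(-5*(25 + 2*(-5))) - 225) = √((⅓)*(-⅕)*(-2 + 5)/(25 - 10) - 225) = √((⅓)*(-⅕)*3/15 - 225) = √((⅓)*(-⅕)*(1/15)*3 - 225) = √(-1/75 - 225) = √(-16876/75) = 2*I*√12657/15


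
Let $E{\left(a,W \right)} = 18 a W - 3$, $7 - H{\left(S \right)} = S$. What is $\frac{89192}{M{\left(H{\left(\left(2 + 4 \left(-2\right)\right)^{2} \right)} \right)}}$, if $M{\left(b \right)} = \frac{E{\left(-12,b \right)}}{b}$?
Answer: $- \frac{2586568}{6261} \approx -413.12$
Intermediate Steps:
$H{\left(S \right)} = 7 - S$
$E{\left(a,W \right)} = -3 + 18 W a$ ($E{\left(a,W \right)} = 18 W a - 3 = -3 + 18 W a$)
$M{\left(b \right)} = \frac{-3 - 216 b}{b}$ ($M{\left(b \right)} = \frac{-3 + 18 b \left(-12\right)}{b} = \frac{-3 - 216 b}{b}$)
$\frac{89192}{M{\left(H{\left(\left(2 + 4 \left(-2\right)\right)^{2} \right)} \right)}} = \frac{89192}{-216 - \frac{3}{7 - \left(2 + 4 \left(-2\right)\right)^{2}}} = \frac{89192}{-216 - \frac{3}{7 - \left(2 - 8\right)^{2}}} = \frac{89192}{-216 - \frac{3}{7 - \left(-6\right)^{2}}} = \frac{89192}{-216 - \frac{3}{7 - 36}} = \frac{89192}{-216 - \frac{3}{-29}} = \frac{89192}{-216 - - \frac{3}{29}} = \frac{89192}{-216 + \frac{3}{29}} = \frac{89192}{- \frac{6261}{29}} = 89192 \left(- \frac{29}{6261}\right) = - \frac{2586568}{6261}$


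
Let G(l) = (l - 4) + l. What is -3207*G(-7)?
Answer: 57726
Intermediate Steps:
G(l) = -4 + 2*l (G(l) = (-4 + l) + l = -4 + 2*l)
-3207*G(-7) = -3207*(-4 + 2*(-7)) = -3207*(-4 - 14) = -3207*(-18) = 57726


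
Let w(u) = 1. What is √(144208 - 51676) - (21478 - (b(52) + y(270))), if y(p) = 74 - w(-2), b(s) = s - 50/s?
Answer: -555203/26 + 2*√23133 ≈ -21050.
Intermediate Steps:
y(p) = 73 (y(p) = 74 - 1*1 = 74 - 1 = 73)
√(144208 - 51676) - (21478 - (b(52) + y(270))) = √(144208 - 51676) - (21478 - ((52 - 50/52) + 73)) = √92532 - (21478 - ((52 - 50*1/52) + 73)) = 2*√23133 - (21478 - ((52 - 25/26) + 73)) = 2*√23133 - (21478 - (1327/26 + 73)) = 2*√23133 - (21478 - 1*3225/26) = 2*√23133 - (21478 - 3225/26) = 2*√23133 - 1*555203/26 = 2*√23133 - 555203/26 = -555203/26 + 2*√23133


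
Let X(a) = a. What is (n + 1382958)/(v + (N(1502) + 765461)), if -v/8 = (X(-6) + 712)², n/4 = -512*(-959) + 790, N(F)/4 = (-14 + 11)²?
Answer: -3350150/3221991 ≈ -1.0398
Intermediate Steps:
N(F) = 36 (N(F) = 4*(-14 + 11)² = 4*(-3)² = 4*9 = 36)
n = 1967192 (n = 4*(-512*(-959) + 790) = 4*(491008 + 790) = 4*491798 = 1967192)
v = -3987488 (v = -8*(-6 + 712)² = -8*706² = -8*498436 = -3987488)
(n + 1382958)/(v + (N(1502) + 765461)) = (1967192 + 1382958)/(-3987488 + (36 + 765461)) = 3350150/(-3987488 + 765497) = 3350150/(-3221991) = 3350150*(-1/3221991) = -3350150/3221991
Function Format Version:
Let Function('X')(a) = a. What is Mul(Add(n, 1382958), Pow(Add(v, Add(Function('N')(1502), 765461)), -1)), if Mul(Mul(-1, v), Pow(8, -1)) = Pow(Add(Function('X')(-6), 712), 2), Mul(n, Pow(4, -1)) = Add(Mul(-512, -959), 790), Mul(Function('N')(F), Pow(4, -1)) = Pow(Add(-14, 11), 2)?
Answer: Rational(-3350150, 3221991) ≈ -1.0398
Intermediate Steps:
Function('N')(F) = 36 (Function('N')(F) = Mul(4, Pow(Add(-14, 11), 2)) = Mul(4, Pow(-3, 2)) = Mul(4, 9) = 36)
n = 1967192 (n = Mul(4, Add(Mul(-512, -959), 790)) = Mul(4, Add(491008, 790)) = Mul(4, 491798) = 1967192)
v = -3987488 (v = Mul(-8, Pow(Add(-6, 712), 2)) = Mul(-8, Pow(706, 2)) = Mul(-8, 498436) = -3987488)
Mul(Add(n, 1382958), Pow(Add(v, Add(Function('N')(1502), 765461)), -1)) = Mul(Add(1967192, 1382958), Pow(Add(-3987488, Add(36, 765461)), -1)) = Mul(3350150, Pow(Add(-3987488, 765497), -1)) = Mul(3350150, Pow(-3221991, -1)) = Mul(3350150, Rational(-1, 3221991)) = Rational(-3350150, 3221991)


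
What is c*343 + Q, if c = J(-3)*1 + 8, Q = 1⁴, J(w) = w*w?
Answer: 5832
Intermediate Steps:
J(w) = w²
Q = 1
c = 17 (c = (-3)²*1 + 8 = 9*1 + 8 = 9 + 8 = 17)
c*343 + Q = 17*343 + 1 = 5831 + 1 = 5832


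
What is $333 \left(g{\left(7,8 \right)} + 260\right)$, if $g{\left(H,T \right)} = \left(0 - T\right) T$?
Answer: $65268$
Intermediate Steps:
$g{\left(H,T \right)} = - T^{2}$ ($g{\left(H,T \right)} = - T T = - T^{2}$)
$333 \left(g{\left(7,8 \right)} + 260\right) = 333 \left(- 8^{2} + 260\right) = 333 \left(\left(-1\right) 64 + 260\right) = 333 \left(-64 + 260\right) = 333 \cdot 196 = 65268$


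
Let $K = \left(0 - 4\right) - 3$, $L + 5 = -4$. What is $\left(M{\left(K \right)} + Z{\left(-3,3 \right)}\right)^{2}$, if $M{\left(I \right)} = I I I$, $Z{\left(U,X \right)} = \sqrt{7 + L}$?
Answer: $\left(-343 + i \sqrt{2}\right)^{2} \approx 1.1765 \cdot 10^{5} - 970.1 i$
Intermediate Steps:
$L = -9$ ($L = -5 - 4 = -9$)
$K = -7$ ($K = -4 - 3 = -7$)
$Z{\left(U,X \right)} = i \sqrt{2}$ ($Z{\left(U,X \right)} = \sqrt{7 - 9} = \sqrt{-2} = i \sqrt{2}$)
$M{\left(I \right)} = I^{3}$ ($M{\left(I \right)} = I^{2} I = I^{3}$)
$\left(M{\left(K \right)} + Z{\left(-3,3 \right)}\right)^{2} = \left(\left(-7\right)^{3} + i \sqrt{2}\right)^{2} = \left(-343 + i \sqrt{2}\right)^{2}$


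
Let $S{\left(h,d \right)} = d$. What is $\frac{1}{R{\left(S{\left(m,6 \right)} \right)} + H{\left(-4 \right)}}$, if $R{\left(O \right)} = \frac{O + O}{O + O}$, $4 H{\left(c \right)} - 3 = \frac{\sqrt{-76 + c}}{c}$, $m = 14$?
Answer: $\frac{14}{27} + \frac{2 i \sqrt{5}}{27} \approx 0.51852 + 0.16563 i$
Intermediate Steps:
$H{\left(c \right)} = \frac{3}{4} + \frac{\sqrt{-76 + c}}{4 c}$ ($H{\left(c \right)} = \frac{3}{4} + \frac{\sqrt{-76 + c} \frac{1}{c}}{4} = \frac{3}{4} + \frac{\frac{1}{c} \sqrt{-76 + c}}{4} = \frac{3}{4} + \frac{\sqrt{-76 + c}}{4 c}$)
$R{\left(O \right)} = 1$ ($R{\left(O \right)} = \frac{2 O}{2 O} = 2 O \frac{1}{2 O} = 1$)
$\frac{1}{R{\left(S{\left(m,6 \right)} \right)} + H{\left(-4 \right)}} = \frac{1}{1 + \frac{\sqrt{-76 - 4} + 3 \left(-4\right)}{4 \left(-4\right)}} = \frac{1}{1 + \frac{1}{4} \left(- \frac{1}{4}\right) \left(\sqrt{-80} - 12\right)} = \frac{1}{1 + \frac{1}{4} \left(- \frac{1}{4}\right) \left(4 i \sqrt{5} - 12\right)} = \frac{1}{1 + \frac{1}{4} \left(- \frac{1}{4}\right) \left(-12 + 4 i \sqrt{5}\right)} = \frac{1}{1 + \left(\frac{3}{4} - \frac{i \sqrt{5}}{4}\right)} = \frac{1}{\frac{7}{4} - \frac{i \sqrt{5}}{4}}$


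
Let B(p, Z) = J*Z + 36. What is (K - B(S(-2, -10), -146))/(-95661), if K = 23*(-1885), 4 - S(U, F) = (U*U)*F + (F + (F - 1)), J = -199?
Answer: 72445/95661 ≈ 0.75731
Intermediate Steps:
S(U, F) = 5 - 2*F - F*U**2 (S(U, F) = 4 - ((U*U)*F + (F + (F - 1))) = 4 - (U**2*F + (F + (-1 + F))) = 4 - (F*U**2 + (-1 + 2*F)) = 4 - (-1 + 2*F + F*U**2) = 4 + (1 - 2*F - F*U**2) = 5 - 2*F - F*U**2)
K = -43355
B(p, Z) = 36 - 199*Z (B(p, Z) = -199*Z + 36 = 36 - 199*Z)
(K - B(S(-2, -10), -146))/(-95661) = (-43355 - (36 - 199*(-146)))/(-95661) = (-43355 - (36 + 29054))*(-1/95661) = (-43355 - 1*29090)*(-1/95661) = (-43355 - 29090)*(-1/95661) = -72445*(-1/95661) = 72445/95661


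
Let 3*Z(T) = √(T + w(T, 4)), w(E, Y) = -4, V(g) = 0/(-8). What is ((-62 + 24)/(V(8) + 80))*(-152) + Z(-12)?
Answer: 361/5 + 4*I/3 ≈ 72.2 + 1.3333*I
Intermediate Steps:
V(g) = 0 (V(g) = 0*(-⅛) = 0)
Z(T) = √(-4 + T)/3 (Z(T) = √(T - 4)/3 = √(-4 + T)/3)
((-62 + 24)/(V(8) + 80))*(-152) + Z(-12) = ((-62 + 24)/(0 + 80))*(-152) + √(-4 - 12)/3 = -38/80*(-152) + √(-16)/3 = -38*1/80*(-152) + (4*I)/3 = -19/40*(-152) + 4*I/3 = 361/5 + 4*I/3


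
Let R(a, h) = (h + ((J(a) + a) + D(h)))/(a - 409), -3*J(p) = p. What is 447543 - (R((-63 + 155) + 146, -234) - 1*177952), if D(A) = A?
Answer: 320878007/513 ≈ 6.2549e+5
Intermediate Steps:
J(p) = -p/3
R(a, h) = (2*h + 2*a/3)/(-409 + a) (R(a, h) = (h + ((-a/3 + a) + h))/(a - 409) = (h + (2*a/3 + h))/(-409 + a) = (h + (h + 2*a/3))/(-409 + a) = (2*h + 2*a/3)/(-409 + a))
447543 - (R((-63 + 155) + 146, -234) - 1*177952) = 447543 - (2*(((-63 + 155) + 146) + 3*(-234))/(3*(-409 + ((-63 + 155) + 146))) - 1*177952) = 447543 - (2*((92 + 146) - 702)/(3*(-409 + (92 + 146))) - 177952) = 447543 - (2*(238 - 702)/(3*(-409 + 238)) - 177952) = 447543 - ((⅔)*(-464)/(-171) - 177952) = 447543 - ((⅔)*(-1/171)*(-464) - 177952) = 447543 - (928/513 - 177952) = 447543 - 1*(-91288448/513) = 447543 + 91288448/513 = 320878007/513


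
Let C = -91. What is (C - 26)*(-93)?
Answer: 10881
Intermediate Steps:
(C - 26)*(-93) = (-91 - 26)*(-93) = -117*(-93) = 10881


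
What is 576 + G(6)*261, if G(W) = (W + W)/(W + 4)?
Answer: 4446/5 ≈ 889.20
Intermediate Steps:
G(W) = 2*W/(4 + W) (G(W) = (2*W)/(4 + W) = 2*W/(4 + W))
576 + G(6)*261 = 576 + (2*6/(4 + 6))*261 = 576 + (2*6/10)*261 = 576 + (2*6*(1/10))*261 = 576 + (6/5)*261 = 576 + 1566/5 = 4446/5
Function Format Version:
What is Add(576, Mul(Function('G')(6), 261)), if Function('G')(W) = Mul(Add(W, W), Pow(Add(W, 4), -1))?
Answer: Rational(4446, 5) ≈ 889.20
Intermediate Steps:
Function('G')(W) = Mul(2, W, Pow(Add(4, W), -1)) (Function('G')(W) = Mul(Mul(2, W), Pow(Add(4, W), -1)) = Mul(2, W, Pow(Add(4, W), -1)))
Add(576, Mul(Function('G')(6), 261)) = Add(576, Mul(Mul(2, 6, Pow(Add(4, 6), -1)), 261)) = Add(576, Mul(Mul(2, 6, Pow(10, -1)), 261)) = Add(576, Mul(Mul(2, 6, Rational(1, 10)), 261)) = Add(576, Mul(Rational(6, 5), 261)) = Add(576, Rational(1566, 5)) = Rational(4446, 5)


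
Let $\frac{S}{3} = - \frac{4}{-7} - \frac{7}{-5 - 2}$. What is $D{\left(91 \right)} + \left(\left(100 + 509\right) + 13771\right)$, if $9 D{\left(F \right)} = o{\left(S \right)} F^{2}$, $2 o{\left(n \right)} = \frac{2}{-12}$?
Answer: $\frac{1544759}{108} \approx 14303.0$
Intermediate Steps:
$S = \frac{33}{7}$ ($S = 3 \left(- \frac{4}{-7} - \frac{7}{-5 - 2}\right) = 3 \left(\left(-4\right) \left(- \frac{1}{7}\right) - \frac{7}{-7}\right) = 3 \left(\frac{4}{7} - -1\right) = 3 \left(\frac{4}{7} + 1\right) = 3 \cdot \frac{11}{7} = \frac{33}{7} \approx 4.7143$)
$o{\left(n \right)} = - \frac{1}{12}$ ($o{\left(n \right)} = \frac{2 \frac{1}{-12}}{2} = \frac{2 \left(- \frac{1}{12}\right)}{2} = \frac{1}{2} \left(- \frac{1}{6}\right) = - \frac{1}{12}$)
$D{\left(F \right)} = - \frac{F^{2}}{108}$ ($D{\left(F \right)} = \frac{\left(- \frac{1}{12}\right) F^{2}}{9} = - \frac{F^{2}}{108}$)
$D{\left(91 \right)} + \left(\left(100 + 509\right) + 13771\right) = - \frac{91^{2}}{108} + \left(\left(100 + 509\right) + 13771\right) = \left(- \frac{1}{108}\right) 8281 + \left(609 + 13771\right) = - \frac{8281}{108} + 14380 = \frac{1544759}{108}$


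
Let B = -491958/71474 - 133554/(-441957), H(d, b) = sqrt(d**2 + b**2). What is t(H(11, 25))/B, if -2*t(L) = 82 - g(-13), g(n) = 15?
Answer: 352737519901/69292881070 ≈ 5.0905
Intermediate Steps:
H(d, b) = sqrt(b**2 + d**2)
B = -34646440535/5264739103 (B = -491958*1/71474 - 133554*(-1/441957) = -245979/35737 + 44518/147319 = -34646440535/5264739103 ≈ -6.5808)
t(L) = -67/2 (t(L) = -(82 - 1*15)/2 = -(82 - 15)/2 = -1/2*67 = -67/2)
t(H(11, 25))/B = -67/(2*(-34646440535/5264739103)) = -67/2*(-5264739103/34646440535) = 352737519901/69292881070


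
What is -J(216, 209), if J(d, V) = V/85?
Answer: -209/85 ≈ -2.4588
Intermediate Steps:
J(d, V) = V/85 (J(d, V) = V*(1/85) = V/85)
-J(216, 209) = -209/85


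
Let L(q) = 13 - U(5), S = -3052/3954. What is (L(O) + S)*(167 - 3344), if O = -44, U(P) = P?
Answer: -15133110/659 ≈ -22964.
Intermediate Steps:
S = -1526/1977 (S = -3052*1/3954 = -1526/1977 ≈ -0.77188)
L(q) = 8 (L(q) = 13 - 1*5 = 13 - 5 = 8)
(L(O) + S)*(167 - 3344) = (8 - 1526/1977)*(167 - 3344) = (14290/1977)*(-3177) = -15133110/659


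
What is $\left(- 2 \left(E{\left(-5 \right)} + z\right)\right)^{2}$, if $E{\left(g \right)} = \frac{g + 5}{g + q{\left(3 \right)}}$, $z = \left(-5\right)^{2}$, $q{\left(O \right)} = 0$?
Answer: $2500$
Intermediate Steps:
$z = 25$
$E{\left(g \right)} = \frac{5 + g}{g}$ ($E{\left(g \right)} = \frac{g + 5}{g + 0} = \frac{5 + g}{g}$)
$\left(- 2 \left(E{\left(-5 \right)} + z\right)\right)^{2} = \left(- 2 \left(\frac{5 - 5}{-5} + 25\right)\right)^{2} = \left(- 2 \left(\left(- \frac{1}{5}\right) 0 + 25\right)\right)^{2} = \left(- 2 \left(0 + 25\right)\right)^{2} = \left(\left(-2\right) 25\right)^{2} = \left(-50\right)^{2} = 2500$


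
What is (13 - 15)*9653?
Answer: -19306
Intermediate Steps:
(13 - 15)*9653 = -2*9653 = -19306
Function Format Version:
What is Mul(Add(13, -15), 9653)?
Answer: -19306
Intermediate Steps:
Mul(Add(13, -15), 9653) = Mul(-2, 9653) = -19306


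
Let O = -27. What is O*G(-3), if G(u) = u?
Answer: 81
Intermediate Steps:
O*G(-3) = -27*(-3) = 81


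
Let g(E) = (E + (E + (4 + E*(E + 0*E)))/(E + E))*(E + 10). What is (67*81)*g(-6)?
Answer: -191754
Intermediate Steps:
g(E) = (10 + E)*(E + (4 + E + E**2)/(2*E)) (g(E) = (E + (E + (4 + E*(E + 0)))/((2*E)))*(10 + E) = (E + (E + (4 + E*E))*(1/(2*E)))*(10 + E) = (E + (E + (4 + E**2))*(1/(2*E)))*(10 + E) = (E + (4 + E + E**2)*(1/(2*E)))*(10 + E) = (E + (4 + E + E**2)/(2*E))*(10 + E) = (10 + E)*(E + (4 + E + E**2)/(2*E)))
(67*81)*g(-6) = (67*81)*((1/2)*(40 - 6*(14 + 3*(-6)**2 + 31*(-6)))/(-6)) = 5427*((1/2)*(-1/6)*(40 - 6*(14 + 3*36 - 186))) = 5427*((1/2)*(-1/6)*(40 - 6*(14 + 108 - 186))) = 5427*((1/2)*(-1/6)*(40 - 6*(-64))) = 5427*((1/2)*(-1/6)*(40 + 384)) = 5427*((1/2)*(-1/6)*424) = 5427*(-106/3) = -191754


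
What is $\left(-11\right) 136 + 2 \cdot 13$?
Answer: $-1470$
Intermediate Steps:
$\left(-11\right) 136 + 2 \cdot 13 = -1496 + 26 = -1470$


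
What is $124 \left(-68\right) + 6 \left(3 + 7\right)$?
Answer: $-8372$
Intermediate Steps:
$124 \left(-68\right) + 6 \left(3 + 7\right) = -8432 + 6 \cdot 10 = -8432 + 60 = -8372$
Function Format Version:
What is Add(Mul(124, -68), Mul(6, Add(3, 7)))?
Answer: -8372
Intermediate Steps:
Add(Mul(124, -68), Mul(6, Add(3, 7))) = Add(-8432, Mul(6, 10)) = Add(-8432, 60) = -8372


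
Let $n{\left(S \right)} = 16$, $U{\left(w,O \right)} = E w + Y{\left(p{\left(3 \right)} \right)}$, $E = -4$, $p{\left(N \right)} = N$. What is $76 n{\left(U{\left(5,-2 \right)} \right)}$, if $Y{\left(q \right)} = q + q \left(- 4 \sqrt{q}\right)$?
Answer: $1216$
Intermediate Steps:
$Y{\left(q \right)} = q - 4 q^{\frac{3}{2}}$
$U{\left(w,O \right)} = 3 - 12 \sqrt{3} - 4 w$ ($U{\left(w,O \right)} = - 4 w + \left(3 - 4 \cdot 3^{\frac{3}{2}}\right) = - 4 w + \left(3 - 4 \cdot 3 \sqrt{3}\right) = - 4 w + \left(3 - 12 \sqrt{3}\right) = 3 - 12 \sqrt{3} - 4 w$)
$76 n{\left(U{\left(5,-2 \right)} \right)} = 76 \cdot 16 = 1216$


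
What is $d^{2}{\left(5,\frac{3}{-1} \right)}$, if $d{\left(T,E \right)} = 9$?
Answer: $81$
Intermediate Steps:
$d^{2}{\left(5,\frac{3}{-1} \right)} = 9^{2} = 81$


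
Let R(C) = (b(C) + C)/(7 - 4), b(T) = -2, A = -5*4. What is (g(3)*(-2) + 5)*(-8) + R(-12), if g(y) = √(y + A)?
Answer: -134/3 + 16*I*√17 ≈ -44.667 + 65.97*I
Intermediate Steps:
A = -20
g(y) = √(-20 + y) (g(y) = √(y - 20) = √(-20 + y))
R(C) = -⅔ + C/3 (R(C) = (-2 + C)/(7 - 4) = (-2 + C)/3 = (-2 + C)*(⅓) = -⅔ + C/3)
(g(3)*(-2) + 5)*(-8) + R(-12) = (√(-20 + 3)*(-2) + 5)*(-8) + (-⅔ + (⅓)*(-12)) = (√(-17)*(-2) + 5)*(-8) + (-⅔ - 4) = ((I*√17)*(-2) + 5)*(-8) - 14/3 = (-2*I*√17 + 5)*(-8) - 14/3 = (5 - 2*I*√17)*(-8) - 14/3 = (-40 + 16*I*√17) - 14/3 = -134/3 + 16*I*√17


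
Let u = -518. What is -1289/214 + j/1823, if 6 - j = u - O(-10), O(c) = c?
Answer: -2239851/390122 ≈ -5.7414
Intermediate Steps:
j = 514 (j = 6 - (-518 - 1*(-10)) = 6 - (-518 + 10) = 6 - 1*(-508) = 6 + 508 = 514)
-1289/214 + j/1823 = -1289/214 + 514/1823 = -2239851/390122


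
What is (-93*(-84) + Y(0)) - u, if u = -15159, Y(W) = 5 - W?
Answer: 22976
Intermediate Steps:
(-93*(-84) + Y(0)) - u = (-93*(-84) + (5 - 1*0)) - 1*(-15159) = (7812 + (5 + 0)) + 15159 = (7812 + 5) + 15159 = 7817 + 15159 = 22976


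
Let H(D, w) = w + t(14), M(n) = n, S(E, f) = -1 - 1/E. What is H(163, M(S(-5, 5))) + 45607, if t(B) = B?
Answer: 228101/5 ≈ 45620.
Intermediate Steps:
H(D, w) = 14 + w (H(D, w) = w + 14 = 14 + w)
H(163, M(S(-5, 5))) + 45607 = (14 + (-1 - 1*(-5))/(-5)) + 45607 = (14 - (-1 + 5)/5) + 45607 = (14 - ⅕*4) + 45607 = (14 - ⅘) + 45607 = 66/5 + 45607 = 228101/5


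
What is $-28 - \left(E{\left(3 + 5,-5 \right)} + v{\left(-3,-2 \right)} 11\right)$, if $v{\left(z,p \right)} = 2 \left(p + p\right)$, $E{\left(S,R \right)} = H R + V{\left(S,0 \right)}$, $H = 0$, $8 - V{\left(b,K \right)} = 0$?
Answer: $52$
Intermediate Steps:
$V{\left(b,K \right)} = 8$ ($V{\left(b,K \right)} = 8 - 0 = 8 + 0 = 8$)
$E{\left(S,R \right)} = 8$ ($E{\left(S,R \right)} = 0 R + 8 = 0 + 8 = 8$)
$v{\left(z,p \right)} = 4 p$ ($v{\left(z,p \right)} = 2 \cdot 2 p = 4 p$)
$-28 - \left(E{\left(3 + 5,-5 \right)} + v{\left(-3,-2 \right)} 11\right) = -28 - \left(8 + 4 \left(-2\right) 11\right) = -28 - \left(8 - 88\right) = -28 - -80 = -28 + 80 = 52$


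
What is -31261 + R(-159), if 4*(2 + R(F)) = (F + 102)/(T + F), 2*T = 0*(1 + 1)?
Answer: -6627737/212 ≈ -31263.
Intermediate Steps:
T = 0 (T = (0*(1 + 1))/2 = (0*2)/2 = (½)*0 = 0)
R(F) = -2 + (102 + F)/(4*F) (R(F) = -2 + ((F + 102)/(0 + F))/4 = -2 + ((102 + F)/F)/4 = -2 + (102 + F)/(4*F))
-31261 + R(-159) = -31261 + (¼)*(102 - 7*(-159))/(-159) = -31261 + (¼)*(-1/159)*(102 + 1113) = -31261 + (¼)*(-1/159)*1215 = -31261 - 405/212 = -6627737/212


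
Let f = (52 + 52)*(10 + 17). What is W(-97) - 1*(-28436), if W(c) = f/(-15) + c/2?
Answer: 282003/10 ≈ 28200.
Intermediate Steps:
f = 2808 (f = 104*27 = 2808)
W(c) = -936/5 + c/2 (W(c) = 2808/(-15) + c/2 = 2808*(-1/15) + c*(½) = -936/5 + c/2)
W(-97) - 1*(-28436) = (-936/5 + (½)*(-97)) - 1*(-28436) = (-936/5 - 97/2) + 28436 = -2357/10 + 28436 = 282003/10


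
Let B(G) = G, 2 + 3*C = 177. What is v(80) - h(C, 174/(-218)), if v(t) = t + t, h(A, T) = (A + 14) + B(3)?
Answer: 254/3 ≈ 84.667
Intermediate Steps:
C = 175/3 (C = -2/3 + (1/3)*177 = -2/3 + 59 = 175/3 ≈ 58.333)
h(A, T) = 17 + A (h(A, T) = (A + 14) + 3 = (14 + A) + 3 = 17 + A)
v(t) = 2*t
v(80) - h(C, 174/(-218)) = 2*80 - (17 + 175/3) = 160 - 1*226/3 = 160 - 226/3 = 254/3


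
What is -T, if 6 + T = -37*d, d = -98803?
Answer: -3655705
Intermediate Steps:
T = 3655705 (T = -6 - 37*(-98803) = -6 + 3655711 = 3655705)
-T = -1*3655705 = -3655705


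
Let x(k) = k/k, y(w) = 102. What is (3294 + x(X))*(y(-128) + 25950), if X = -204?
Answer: 85841340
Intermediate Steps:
x(k) = 1
(3294 + x(X))*(y(-128) + 25950) = (3294 + 1)*(102 + 25950) = 3295*26052 = 85841340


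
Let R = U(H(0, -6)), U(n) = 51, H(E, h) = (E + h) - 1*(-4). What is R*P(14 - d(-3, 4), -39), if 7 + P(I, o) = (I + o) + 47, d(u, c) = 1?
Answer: 714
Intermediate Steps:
H(E, h) = 4 + E + h (H(E, h) = (E + h) + 4 = 4 + E + h)
P(I, o) = 40 + I + o (P(I, o) = -7 + ((I + o) + 47) = -7 + (47 + I + o) = 40 + I + o)
R = 51
R*P(14 - d(-3, 4), -39) = 51*(40 + (14 - 1*1) - 39) = 51*(40 + (14 - 1) - 39) = 51*(40 + 13 - 39) = 51*14 = 714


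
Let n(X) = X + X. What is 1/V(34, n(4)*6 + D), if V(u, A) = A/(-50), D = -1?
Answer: -50/47 ≈ -1.0638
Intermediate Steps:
n(X) = 2*X
V(u, A) = -A/50 (V(u, A) = A*(-1/50) = -A/50)
1/V(34, n(4)*6 + D) = 1/(-((2*4)*6 - 1)/50) = 1/(-(8*6 - 1)/50) = 1/(-(48 - 1)/50) = 1/(-1/50*47) = 1/(-47/50) = -50/47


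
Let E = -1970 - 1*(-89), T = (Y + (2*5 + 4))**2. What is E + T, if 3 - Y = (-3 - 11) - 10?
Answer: -200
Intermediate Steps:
Y = 27 (Y = 3 - ((-3 - 11) - 10) = 3 - (-14 - 10) = 3 - 1*(-24) = 3 + 24 = 27)
T = 1681 (T = (27 + (2*5 + 4))**2 = (27 + (10 + 4))**2 = (27 + 14)**2 = 41**2 = 1681)
E = -1881 (E = -1970 + 89 = -1881)
E + T = -1881 + 1681 = -200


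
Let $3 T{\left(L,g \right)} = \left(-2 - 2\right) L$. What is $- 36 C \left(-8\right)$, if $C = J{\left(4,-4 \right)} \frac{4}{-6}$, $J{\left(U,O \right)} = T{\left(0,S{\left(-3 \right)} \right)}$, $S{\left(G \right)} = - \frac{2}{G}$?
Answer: $0$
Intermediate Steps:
$T{\left(L,g \right)} = - \frac{4 L}{3}$ ($T{\left(L,g \right)} = \frac{\left(-2 - 2\right) L}{3} = \frac{\left(-4\right) L}{3} = - \frac{4 L}{3}$)
$J{\left(U,O \right)} = 0$ ($J{\left(U,O \right)} = \left(- \frac{4}{3}\right) 0 = 0$)
$C = 0$ ($C = 0 \frac{4}{-6} = 0 \cdot 4 \left(- \frac{1}{6}\right) = 0 \left(- \frac{2}{3}\right) = 0$)
$- 36 C \left(-8\right) = \left(-36\right) 0 \left(-8\right) = 0 \left(-8\right) = 0$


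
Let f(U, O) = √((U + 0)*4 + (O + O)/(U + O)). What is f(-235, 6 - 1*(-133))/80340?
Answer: I*√135777/964080 ≈ 0.00038221*I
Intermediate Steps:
f(U, O) = √(4*U + 2*O/(O + U)) (f(U, O) = √(U*4 + (2*O)/(O + U)) = √(4*U + 2*O/(O + U)))
f(-235, 6 - 1*(-133))/80340 = √(4*(-235) + 2*(6 - 1*(-133))/((6 - 1*(-133)) - 235))/80340 = √(-940 + 2*(6 + 133)/((6 + 133) - 235))*(1/80340) = √(-940 + 2*139/(139 - 235))*(1/80340) = √(-940 + 2*139/(-96))*(1/80340) = √(-940 + 2*139*(-1/96))*(1/80340) = √(-940 - 139/48)*(1/80340) = √(-45259/48)*(1/80340) = (I*√135777/12)*(1/80340) = I*√135777/964080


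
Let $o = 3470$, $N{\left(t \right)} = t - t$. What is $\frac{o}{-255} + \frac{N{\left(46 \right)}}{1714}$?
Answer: $- \frac{694}{51} \approx -13.608$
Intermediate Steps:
$N{\left(t \right)} = 0$
$\frac{o}{-255} + \frac{N{\left(46 \right)}}{1714} = \frac{3470}{-255} + \frac{0}{1714} = 3470 \left(- \frac{1}{255}\right) + 0 \cdot \frac{1}{1714} = - \frac{694}{51} + 0 = - \frac{694}{51}$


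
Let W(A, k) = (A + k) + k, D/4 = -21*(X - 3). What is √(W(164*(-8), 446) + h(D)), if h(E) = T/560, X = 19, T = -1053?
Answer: I*√8268855/140 ≈ 20.54*I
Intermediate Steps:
D = -1344 (D = 4*(-21*(19 - 3)) = 4*(-21*16) = 4*(-336) = -1344)
W(A, k) = A + 2*k
h(E) = -1053/560
√(W(164*(-8), 446) + h(D)) = √((164*(-8) + 2*446) - 1053/560) = √((-1312 + 892) - 1053/560) = √(-420 - 1053/560) = √(-236253/560) = I*√8268855/140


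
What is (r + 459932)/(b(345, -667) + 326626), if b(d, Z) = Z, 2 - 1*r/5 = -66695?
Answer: 793417/325959 ≈ 2.4341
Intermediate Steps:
r = 333485 (r = 10 - 5*(-66695) = 10 + 333475 = 333485)
(r + 459932)/(b(345, -667) + 326626) = (333485 + 459932)/(-667 + 326626) = 793417/325959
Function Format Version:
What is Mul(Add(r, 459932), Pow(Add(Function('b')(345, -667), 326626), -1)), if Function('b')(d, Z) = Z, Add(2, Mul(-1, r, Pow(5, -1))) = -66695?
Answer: Rational(793417, 325959) ≈ 2.4341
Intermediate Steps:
r = 333485 (r = Add(10, Mul(-5, -66695)) = Add(10, 333475) = 333485)
Mul(Add(r, 459932), Pow(Add(Function('b')(345, -667), 326626), -1)) = Mul(Add(333485, 459932), Pow(Add(-667, 326626), -1)) = Mul(793417, Pow(325959, -1)) = Mul(793417, Rational(1, 325959)) = Rational(793417, 325959)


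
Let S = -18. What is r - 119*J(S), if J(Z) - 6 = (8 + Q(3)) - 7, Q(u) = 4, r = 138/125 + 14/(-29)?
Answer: -4742873/3625 ≈ -1308.4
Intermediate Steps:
r = 2252/3625 (r = 138*(1/125) + 14*(-1/29) = 138/125 - 14/29 = 2252/3625 ≈ 0.62124)
J(Z) = 11 (J(Z) = 6 + ((8 + 4) - 7) = 6 + (12 - 7) = 6 + 5 = 11)
r - 119*J(S) = 2252/3625 - 119*11 = 2252/3625 - 1309 = -4742873/3625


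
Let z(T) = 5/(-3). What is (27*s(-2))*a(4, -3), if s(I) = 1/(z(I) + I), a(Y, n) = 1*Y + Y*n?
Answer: 648/11 ≈ 58.909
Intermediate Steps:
z(T) = -5/3 (z(T) = 5*(-1/3) = -5/3)
a(Y, n) = Y + Y*n
s(I) = 1/(-5/3 + I)
(27*s(-2))*a(4, -3) = (27*(3/(-5 + 3*(-2))))*(4*(1 - 3)) = (27*(3/(-5 - 6)))*(4*(-2)) = (27*(3/(-11)))*(-8) = (27*(3*(-1/11)))*(-8) = (27*(-3/11))*(-8) = -81/11*(-8) = 648/11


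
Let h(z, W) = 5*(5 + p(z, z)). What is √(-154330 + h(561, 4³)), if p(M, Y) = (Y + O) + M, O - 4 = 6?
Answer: I*√148645 ≈ 385.54*I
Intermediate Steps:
O = 10 (O = 4 + 6 = 10)
p(M, Y) = 10 + M + Y (p(M, Y) = (Y + 10) + M = (10 + Y) + M = 10 + M + Y)
h(z, W) = 75 + 10*z (h(z, W) = 5*(5 + (10 + z + z)) = 5*(5 + (10 + 2*z)) = 5*(15 + 2*z) = 75 + 10*z)
√(-154330 + h(561, 4³)) = √(-154330 + (75 + 10*561)) = √(-154330 + (75 + 5610)) = √(-154330 + 5685) = √(-148645) = I*√148645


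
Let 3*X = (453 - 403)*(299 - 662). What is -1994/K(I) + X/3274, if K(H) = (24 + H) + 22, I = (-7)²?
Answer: -3551553/155515 ≈ -22.837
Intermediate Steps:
I = 49
K(H) = 46 + H
X = -6050 (X = ((453 - 403)*(299 - 662))/3 = (50*(-363))/3 = (⅓)*(-18150) = -6050)
-1994/K(I) + X/3274 = -1994/(46 + 49) - 6050/3274 = -1994/95 - 6050*1/3274 = -1994*1/95 - 3025/1637 = -1994/95 - 3025/1637 = -3551553/155515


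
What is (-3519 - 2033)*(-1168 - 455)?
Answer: 9010896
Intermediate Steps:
(-3519 - 2033)*(-1168 - 455) = -5552*(-1623) = 9010896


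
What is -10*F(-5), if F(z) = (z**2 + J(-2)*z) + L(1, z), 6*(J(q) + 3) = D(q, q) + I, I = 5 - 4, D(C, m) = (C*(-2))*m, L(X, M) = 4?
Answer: -1495/3 ≈ -498.33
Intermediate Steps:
D(C, m) = -2*C*m (D(C, m) = (-2*C)*m = -2*C*m)
I = 1
J(q) = -17/6 - q**2/3 (J(q) = -3 + (-2*q*q + 1)/6 = -3 + (-2*q**2 + 1)/6 = -3 + (1 - 2*q**2)/6 = -3 + (1/6 - q**2/3) = -17/6 - q**2/3)
F(z) = 4 + z**2 - 25*z/6 (F(z) = (z**2 + (-17/6 - 1/3*(-2)**2)*z) + 4 = (z**2 + (-17/6 - 1/3*4)*z) + 4 = (z**2 + (-17/6 - 4/3)*z) + 4 = (z**2 - 25*z/6) + 4 = 4 + z**2 - 25*z/6)
-10*F(-5) = -10*(4 + (-5)**2 - 25/6*(-5)) = -10*(4 + 25 + 125/6) = -10*299/6 = -1495/3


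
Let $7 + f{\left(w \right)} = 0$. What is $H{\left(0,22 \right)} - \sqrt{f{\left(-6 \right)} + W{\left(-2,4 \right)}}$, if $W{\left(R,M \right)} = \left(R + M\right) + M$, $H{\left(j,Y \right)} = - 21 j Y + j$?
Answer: $- i \approx - 1.0 i$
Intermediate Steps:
$H{\left(j,Y \right)} = j - 21 Y j$ ($H{\left(j,Y \right)} = - 21 Y j + j = j - 21 Y j$)
$f{\left(w \right)} = -7$ ($f{\left(w \right)} = -7 + 0 = -7$)
$W{\left(R,M \right)} = R + 2 M$ ($W{\left(R,M \right)} = \left(M + R\right) + M = R + 2 M$)
$H{\left(0,22 \right)} - \sqrt{f{\left(-6 \right)} + W{\left(-2,4 \right)}} = 0 \left(1 - 462\right) - \sqrt{-7 + \left(-2 + 2 \cdot 4\right)} = 0 \left(1 - 462\right) - \sqrt{-7 + \left(-2 + 8\right)} = 0 \left(-461\right) - \sqrt{-7 + 6} = 0 - \sqrt{-1} = 0 - i = - i$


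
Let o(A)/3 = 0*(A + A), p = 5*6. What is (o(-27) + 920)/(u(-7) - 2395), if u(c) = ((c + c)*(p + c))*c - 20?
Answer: -40/7 ≈ -5.7143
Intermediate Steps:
p = 30
o(A) = 0 (o(A) = 3*(0*(A + A)) = 3*(0*(2*A)) = 3*0 = 0)
u(c) = -20 + 2*c**2*(30 + c) (u(c) = ((c + c)*(30 + c))*c - 20 = ((2*c)*(30 + c))*c - 20 = (2*c*(30 + c))*c - 20 = 2*c**2*(30 + c) - 20 = -20 + 2*c**2*(30 + c))
(o(-27) + 920)/(u(-7) - 2395) = (0 + 920)/((-20 + 2*(-7)**3 + 60*(-7)**2) - 2395) = 920/((-20 + 2*(-343) + 60*49) - 2395) = 920/((-20 - 686 + 2940) - 2395) = 920/(2234 - 2395) = 920/(-161) = 920*(-1/161) = -40/7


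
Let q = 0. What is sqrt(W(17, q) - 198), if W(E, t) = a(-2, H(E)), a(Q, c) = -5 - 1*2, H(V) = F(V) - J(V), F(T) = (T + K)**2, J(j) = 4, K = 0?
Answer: I*sqrt(205) ≈ 14.318*I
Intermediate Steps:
F(T) = T**2 (F(T) = (T + 0)**2 = T**2)
H(V) = -4 + V**2 (H(V) = V**2 - 1*4 = V**2 - 4 = -4 + V**2)
a(Q, c) = -7 (a(Q, c) = -5 - 2 = -7)
W(E, t) = -7
sqrt(W(17, q) - 198) = sqrt(-7 - 198) = sqrt(-205) = I*sqrt(205)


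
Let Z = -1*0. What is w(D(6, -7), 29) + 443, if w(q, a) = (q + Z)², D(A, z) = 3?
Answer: 452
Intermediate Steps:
Z = 0
w(q, a) = q² (w(q, a) = (q + 0)² = q²)
w(D(6, -7), 29) + 443 = 3² + 443 = 9 + 443 = 452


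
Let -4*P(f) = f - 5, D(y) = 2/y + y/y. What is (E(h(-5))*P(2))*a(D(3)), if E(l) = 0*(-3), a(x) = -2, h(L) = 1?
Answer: 0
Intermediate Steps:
D(y) = 1 + 2/y (D(y) = 2/y + 1 = 1 + 2/y)
E(l) = 0
P(f) = 5/4 - f/4 (P(f) = -(f - 5)/4 = -(-5 + f)/4 = 5/4 - f/4)
(E(h(-5))*P(2))*a(D(3)) = (0*(5/4 - ¼*2))*(-2) = (0*(5/4 - ½))*(-2) = (0*(¾))*(-2) = 0*(-2) = 0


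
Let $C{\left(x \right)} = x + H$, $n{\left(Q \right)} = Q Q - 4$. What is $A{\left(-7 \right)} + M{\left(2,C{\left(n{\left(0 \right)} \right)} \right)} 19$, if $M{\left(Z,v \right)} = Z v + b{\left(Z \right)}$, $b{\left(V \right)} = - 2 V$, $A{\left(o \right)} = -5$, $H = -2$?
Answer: $-309$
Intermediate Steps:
$n{\left(Q \right)} = -4 + Q^{2}$ ($n{\left(Q \right)} = Q^{2} - 4 = -4 + Q^{2}$)
$C{\left(x \right)} = -2 + x$ ($C{\left(x \right)} = x - 2 = -2 + x$)
$M{\left(Z,v \right)} = - 2 Z + Z v$ ($M{\left(Z,v \right)} = Z v - 2 Z = - 2 Z + Z v$)
$A{\left(-7 \right)} + M{\left(2,C{\left(n{\left(0 \right)} \right)} \right)} 19 = -5 + 2 \left(-2 - \left(6 + 0\right)\right) 19 = -5 + 2 \left(-2 + \left(-2 + \left(-4 + 0\right)\right)\right) 19 = -5 + 2 \left(-2 - 6\right) 19 = -5 + 2 \left(-8\right) 19 = -5 - 304 = -309$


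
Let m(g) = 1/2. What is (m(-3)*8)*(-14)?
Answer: -56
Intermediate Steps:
m(g) = ½
(m(-3)*8)*(-14) = ((½)*8)*(-14) = 4*(-14) = -56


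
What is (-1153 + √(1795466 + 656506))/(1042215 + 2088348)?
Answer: -1153/3130563 + 2*√612993/3130563 ≈ 0.00013189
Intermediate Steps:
(-1153 + √(1795466 + 656506))/(1042215 + 2088348) = (-1153 + √2451972)/3130563 = (-1153 + 2*√612993)*(1/3130563) = -1153/3130563 + 2*√612993/3130563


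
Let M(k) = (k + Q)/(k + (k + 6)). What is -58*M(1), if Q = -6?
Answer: 145/4 ≈ 36.250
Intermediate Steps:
M(k) = (-6 + k)/(6 + 2*k) (M(k) = (k - 6)/(k + (k + 6)) = (-6 + k)/(k + (6 + k)) = (-6 + k)/(6 + 2*k))
-58*M(1) = -29*(-6 + 1)/(3 + 1) = -29*(-5)/4 = -58*(-5/8) = 145/4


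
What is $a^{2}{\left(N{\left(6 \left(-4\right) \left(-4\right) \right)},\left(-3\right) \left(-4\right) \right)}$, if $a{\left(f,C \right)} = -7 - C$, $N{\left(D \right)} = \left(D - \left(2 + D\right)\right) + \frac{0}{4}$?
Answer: $361$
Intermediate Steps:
$N{\left(D \right)} = -2$ ($N{\left(D \right)} = -2 + 0 \cdot \frac{1}{4} = -2 + 0 = -2$)
$a^{2}{\left(N{\left(6 \left(-4\right) \left(-4\right) \right)},\left(-3\right) \left(-4\right) \right)} = \left(-7 - \left(-3\right) \left(-4\right)\right)^{2} = \left(-7 - 12\right)^{2} = \left(-19\right)^{2} = 361$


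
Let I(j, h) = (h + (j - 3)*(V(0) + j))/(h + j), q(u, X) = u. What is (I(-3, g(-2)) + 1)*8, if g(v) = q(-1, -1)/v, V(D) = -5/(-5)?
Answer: -32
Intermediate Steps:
V(D) = 1 (V(D) = -5*(-⅕) = 1)
g(v) = -1/v
I(j, h) = (h + (1 + j)*(-3 + j))/(h + j) (I(j, h) = (h + (j - 3)*(1 + j))/(h + j) = (h + (-3 + j)*(1 + j))/(h + j) = (h + (1 + j)*(-3 + j))/(h + j))
(I(-3, g(-2)) + 1)*8 = ((-3 - 1/(-2) + (-3)² - 2*(-3))/(-1/(-2) - 3) + 1)*8 = ((-3 - 1*(-½) + 9 + 6)/(-1*(-½) - 3) + 1)*8 = ((-3 + ½ + 9 + 6)/(½ - 3) + 1)*8 = ((25/2)/(-5/2) + 1)*8 = (-⅖*25/2 + 1)*8 = (-5 + 1)*8 = -4*8 = -32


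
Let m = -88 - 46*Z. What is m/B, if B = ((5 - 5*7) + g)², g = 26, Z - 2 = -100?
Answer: 1105/4 ≈ 276.25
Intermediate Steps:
Z = -98 (Z = 2 - 100 = -98)
B = 16 (B = ((5 - 5*7) + 26)² = ((5 - 35) + 26)² = (-30 + 26)² = (-4)² = 16)
m = 4420 (m = -88 - 46*(-98) = -88 + 4508 = 4420)
m/B = 4420/16 = 4420*(1/16) = 1105/4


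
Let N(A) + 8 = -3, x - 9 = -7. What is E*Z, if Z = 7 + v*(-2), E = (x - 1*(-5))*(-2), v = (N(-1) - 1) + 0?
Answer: -434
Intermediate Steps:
x = 2 (x = 9 - 7 = 2)
N(A) = -11 (N(A) = -8 - 3 = -11)
v = -12 (v = (-11 - 1) + 0 = -12 + 0 = -12)
E = -14 (E = (2 - 1*(-5))*(-2) = (2 + 5)*(-2) = 7*(-2) = -14)
Z = 31 (Z = 7 - 12*(-2) = 7 + 24 = 31)
E*Z = -14*31 = -434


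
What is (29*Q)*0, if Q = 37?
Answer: 0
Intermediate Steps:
(29*Q)*0 = (29*37)*0 = 1073*0 = 0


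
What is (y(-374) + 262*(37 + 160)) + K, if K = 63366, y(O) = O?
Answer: 114606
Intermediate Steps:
(y(-374) + 262*(37 + 160)) + K = (-374 + 262*(37 + 160)) + 63366 = (-374 + 262*197) + 63366 = (-374 + 51614) + 63366 = 51240 + 63366 = 114606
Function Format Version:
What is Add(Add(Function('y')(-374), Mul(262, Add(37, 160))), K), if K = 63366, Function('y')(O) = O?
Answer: 114606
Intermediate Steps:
Add(Add(Function('y')(-374), Mul(262, Add(37, 160))), K) = Add(Add(-374, Mul(262, Add(37, 160))), 63366) = Add(Add(-374, Mul(262, 197)), 63366) = Add(Add(-374, 51614), 63366) = Add(51240, 63366) = 114606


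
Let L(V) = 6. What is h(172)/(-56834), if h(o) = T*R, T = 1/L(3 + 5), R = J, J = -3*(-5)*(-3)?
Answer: 15/113668 ≈ 0.00013196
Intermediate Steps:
J = -45 (J = 15*(-3) = -45)
R = -45
T = ⅙ (T = 1/6 = ⅙ ≈ 0.16667)
h(o) = -15/2 (h(o) = (⅙)*(-45) = -15/2)
h(172)/(-56834) = -15/2/(-56834) = -15/2*(-1/56834) = 15/113668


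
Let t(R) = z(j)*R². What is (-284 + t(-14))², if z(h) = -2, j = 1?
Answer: 456976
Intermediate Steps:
t(R) = -2*R²
(-284 + t(-14))² = (-284 - 2*(-14)²)² = (-284 - 2*196)² = (-284 - 392)² = (-676)² = 456976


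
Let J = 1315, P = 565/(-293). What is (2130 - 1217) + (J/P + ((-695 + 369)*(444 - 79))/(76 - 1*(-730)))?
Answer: 3799395/45539 ≈ 83.432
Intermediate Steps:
P = -565/293 (P = 565*(-1/293) = -565/293 ≈ -1.9283)
(2130 - 1217) + (J/P + ((-695 + 369)*(444 - 79))/(76 - 1*(-730))) = (2130 - 1217) + (1315/(-565/293) + ((-695 + 369)*(444 - 79))/(76 - 1*(-730))) = 913 + (1315*(-293/565) + (-326*365)/(76 + 730)) = 913 + (-77059/113 - 118990/806) = 913 + (-77059/113 - 118990*1/806) = 913 + (-77059/113 - 59495/403) = 913 - 37777712/45539 = 3799395/45539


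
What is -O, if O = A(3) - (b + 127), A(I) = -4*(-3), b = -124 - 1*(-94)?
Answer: 85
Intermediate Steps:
b = -30 (b = -124 + 94 = -30)
A(I) = 12
O = -85 (O = 12 - (-30 + 127) = 12 - 1*97 = 12 - 97 = -85)
-O = -1*(-85) = 85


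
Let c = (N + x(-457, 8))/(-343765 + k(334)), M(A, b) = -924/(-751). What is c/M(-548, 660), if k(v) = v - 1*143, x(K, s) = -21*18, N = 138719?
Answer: -14842013/45351768 ≈ -0.32726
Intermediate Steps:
x(K, s) = -378
k(v) = -143 + v (k(v) = v - 143 = -143 + v)
M(A, b) = 924/751 (M(A, b) = -924*(-1/751) = 924/751)
c = -19763/49082 (c = (138719 - 378)/(-343765 + (-143 + 334)) = 138341/(-343765 + 191) = 138341/(-343574) = 138341*(-1/343574) = -19763/49082 ≈ -0.40265)
c/M(-548, 660) = -19763/(49082*924/751) = -19763/49082*751/924 = -14842013/45351768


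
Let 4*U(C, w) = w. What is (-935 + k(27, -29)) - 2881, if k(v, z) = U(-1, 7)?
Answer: -15257/4 ≈ -3814.3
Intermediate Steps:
U(C, w) = w/4
k(v, z) = 7/4 (k(v, z) = (1/4)*7 = 7/4)
(-935 + k(27, -29)) - 2881 = (-935 + 7/4) - 2881 = -3733/4 - 2881 = -15257/4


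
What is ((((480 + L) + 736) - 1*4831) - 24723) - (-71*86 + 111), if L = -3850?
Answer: -26193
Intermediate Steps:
((((480 + L) + 736) - 1*4831) - 24723) - (-71*86 + 111) = ((((480 - 3850) + 736) - 1*4831) - 24723) - (-71*86 + 111) = (((-3370 + 736) - 4831) - 24723) - (-6106 + 111) = ((-2634 - 4831) - 24723) - 1*(-5995) = (-7465 - 24723) + 5995 = -32188 + 5995 = -26193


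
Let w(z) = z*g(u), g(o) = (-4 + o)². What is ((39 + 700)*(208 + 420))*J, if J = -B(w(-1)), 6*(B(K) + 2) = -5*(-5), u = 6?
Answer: -3016598/3 ≈ -1.0055e+6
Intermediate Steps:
w(z) = 4*z (w(z) = z*(-4 + 6)² = z*2² = z*4 = 4*z)
B(K) = 13/6 (B(K) = -2 + (-5*(-5))/6 = -2 + (⅙)*25 = -2 + 25/6 = 13/6)
J = -13/6 (J = -1*13/6 = -13/6 ≈ -2.1667)
((39 + 700)*(208 + 420))*J = ((39 + 700)*(208 + 420))*(-13/6) = (739*628)*(-13/6) = 464092*(-13/6) = -3016598/3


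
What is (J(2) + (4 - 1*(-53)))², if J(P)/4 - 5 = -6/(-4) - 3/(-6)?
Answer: 7225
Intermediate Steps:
J(P) = 28 (J(P) = 20 + 4*(-6/(-4) - 3/(-6)) = 20 + 4*(-6*(-¼) - 3*(-⅙)) = 20 + 4*(3/2 + ½) = 20 + 4*2 = 20 + 8 = 28)
(J(2) + (4 - 1*(-53)))² = (28 + (4 - 1*(-53)))² = (28 + (4 + 53))² = (28 + 57)² = 85² = 7225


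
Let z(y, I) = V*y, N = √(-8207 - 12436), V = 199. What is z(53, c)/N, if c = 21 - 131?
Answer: -10547*I*√20643/20643 ≈ -73.408*I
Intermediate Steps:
c = -110
N = I*√20643 (N = √(-20643) = I*√20643 ≈ 143.68*I)
z(y, I) = 199*y
z(53, c)/N = (199*53)/((I*√20643)) = 10547*(-I*√20643/20643) = -10547*I*√20643/20643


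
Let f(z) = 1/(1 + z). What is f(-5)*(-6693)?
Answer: 6693/4 ≈ 1673.3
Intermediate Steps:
f(-5)*(-6693) = -6693/(1 - 5) = -6693/(-4) = -¼*(-6693) = 6693/4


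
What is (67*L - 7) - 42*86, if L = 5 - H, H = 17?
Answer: -4423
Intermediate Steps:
L = -12 (L = 5 - 1*17 = 5 - 17 = -12)
(67*L - 7) - 42*86 = (67*(-12) - 7) - 42*86 = (-804 - 7) - 1*3612 = -811 - 3612 = -4423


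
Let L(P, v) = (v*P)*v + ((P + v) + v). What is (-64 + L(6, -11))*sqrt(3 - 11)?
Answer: 1292*I*sqrt(2) ≈ 1827.2*I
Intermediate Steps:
L(P, v) = P + 2*v + P*v**2 (L(P, v) = (P*v)*v + (P + 2*v) = P*v**2 + (P + 2*v) = P + 2*v + P*v**2)
(-64 + L(6, -11))*sqrt(3 - 11) = (-64 + (6 + 2*(-11) + 6*(-11)**2))*sqrt(3 - 11) = (-64 + (6 - 22 + 6*121))*sqrt(-8) = (-64 + (6 - 22 + 726))*(2*I*sqrt(2)) = (-64 + 710)*(2*I*sqrt(2)) = 646*(2*I*sqrt(2)) = 1292*I*sqrt(2)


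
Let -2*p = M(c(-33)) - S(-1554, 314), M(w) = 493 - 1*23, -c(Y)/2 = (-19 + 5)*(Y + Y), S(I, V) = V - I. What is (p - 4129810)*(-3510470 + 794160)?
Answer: 11215945500410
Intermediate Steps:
c(Y) = 56*Y (c(Y) = -2*(-19 + 5)*(Y + Y) = -(-28)*2*Y = -(-56)*Y = 56*Y)
M(w) = 470 (M(w) = 493 - 23 = 470)
p = 699 (p = -(470 - (314 - 1*(-1554)))/2 = -(470 - (314 + 1554))/2 = -(470 - 1*1868)/2 = -(470 - 1868)/2 = -1/2*(-1398) = 699)
(p - 4129810)*(-3510470 + 794160) = (699 - 4129810)*(-3510470 + 794160) = -4129111*(-2716310) = 11215945500410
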